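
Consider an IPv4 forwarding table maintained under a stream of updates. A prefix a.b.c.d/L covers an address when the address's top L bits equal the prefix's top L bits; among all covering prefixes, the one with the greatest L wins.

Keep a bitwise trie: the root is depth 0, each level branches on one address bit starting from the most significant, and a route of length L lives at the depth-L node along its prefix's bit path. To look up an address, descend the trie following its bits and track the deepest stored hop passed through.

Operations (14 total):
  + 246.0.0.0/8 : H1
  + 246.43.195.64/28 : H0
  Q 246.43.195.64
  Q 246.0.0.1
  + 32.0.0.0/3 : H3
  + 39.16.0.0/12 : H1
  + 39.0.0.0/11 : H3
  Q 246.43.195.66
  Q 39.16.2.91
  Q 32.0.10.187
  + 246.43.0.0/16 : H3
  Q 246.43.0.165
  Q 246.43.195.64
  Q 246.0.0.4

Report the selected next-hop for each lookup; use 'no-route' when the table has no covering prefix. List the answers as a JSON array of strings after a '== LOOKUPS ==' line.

Trace:
  + 246.0.0.0/8 (H1) depth=8
  + 246.43.195.64/28 (H0) depth=28
  Q 246.43.195.64: descend 1111011000101011110000110100 ; hops seen [H1,H0] ; pick H0
  Q 246.0.0.1: descend 1111011000 ; hops seen [H1] ; pick H1
  + 32.0.0.0/3 (H3) depth=3
  + 39.16.0.0/12 (H1) depth=12
  + 39.0.0.0/11 (H3) depth=11
  Q 246.43.195.66: descend 1111011000101011110000110100 ; hops seen [H1,H0] ; pick H0
  Q 39.16.2.91: descend 001001110001 ; hops seen [H3,H3,H1] ; pick H1
  Q 32.0.10.187: descend 00100 ; hops seen [H3] ; pick H3
  + 246.43.0.0/16 (H3) depth=16
  Q 246.43.0.165: descend 1111011000101011 ; hops seen [H1,H3] ; pick H3
  Q 246.43.195.64: descend 1111011000101011110000110100 ; hops seen [H1,H3,H0] ; pick H0
  Q 246.0.0.4: descend 1111011000 ; hops seen [H1] ; pick H1

== LOOKUPS ==
["H0","H1","H0","H1","H3","H3","H0","H1"]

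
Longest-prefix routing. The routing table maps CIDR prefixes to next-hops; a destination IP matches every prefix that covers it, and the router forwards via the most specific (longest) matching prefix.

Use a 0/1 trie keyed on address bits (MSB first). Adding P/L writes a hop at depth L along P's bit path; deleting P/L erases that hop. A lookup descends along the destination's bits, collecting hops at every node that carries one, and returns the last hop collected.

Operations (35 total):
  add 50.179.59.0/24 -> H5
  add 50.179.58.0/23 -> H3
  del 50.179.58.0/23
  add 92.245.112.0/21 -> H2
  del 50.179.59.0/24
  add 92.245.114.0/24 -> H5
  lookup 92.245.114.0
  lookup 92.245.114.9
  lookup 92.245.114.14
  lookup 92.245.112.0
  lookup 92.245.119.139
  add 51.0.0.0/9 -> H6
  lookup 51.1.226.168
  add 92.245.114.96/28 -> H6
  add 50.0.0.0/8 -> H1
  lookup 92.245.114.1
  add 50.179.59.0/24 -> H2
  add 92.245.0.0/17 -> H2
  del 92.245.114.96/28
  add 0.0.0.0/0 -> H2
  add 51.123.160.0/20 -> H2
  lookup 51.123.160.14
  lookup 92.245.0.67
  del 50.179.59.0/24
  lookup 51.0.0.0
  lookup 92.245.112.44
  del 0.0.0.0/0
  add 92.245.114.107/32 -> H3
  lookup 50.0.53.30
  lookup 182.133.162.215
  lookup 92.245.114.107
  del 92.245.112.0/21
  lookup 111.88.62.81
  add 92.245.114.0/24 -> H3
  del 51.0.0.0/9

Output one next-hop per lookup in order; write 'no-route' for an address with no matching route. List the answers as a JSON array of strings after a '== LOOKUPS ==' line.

Trace:
  + 50.179.59.0/24 (H5) depth=24
  + 50.179.58.0/23 (H3) depth=23
  del 50.179.58.0/23 (clear depth 23)
  + 92.245.112.0/21 (H2) depth=21
  del 50.179.59.0/24 (clear depth 24)
  + 92.245.114.0/24 (H5) depth=24
  Q 92.245.114.0: descend 010111001111010101110010 ; hops seen [H2,H5] ; pick H5
  Q 92.245.114.9: descend 010111001111010101110010 ; hops seen [H2,H5] ; pick H5
  Q 92.245.114.14: descend 010111001111010101110010 ; hops seen [H2,H5] ; pick H5
  Q 92.245.112.0: descend 0101110011110101011100 ; hops seen [H2] ; pick H2
  Q 92.245.119.139: descend 010111001111010101110 ; hops seen [H2] ; pick H2
  + 51.0.0.0/9 (H6) depth=9
  Q 51.1.226.168: descend 001100110 ; hops seen [H6] ; pick H6
  + 92.245.114.96/28 (H6) depth=28
  + 50.0.0.0/8 (H1) depth=8
  Q 92.245.114.1: descend 0101110011110101011100100 ; hops seen [H2,H5] ; pick H5
  + 50.179.59.0/24 (H2) depth=24
  + 92.245.0.0/17 (H2) depth=17
  del 92.245.114.96/28 (clear depth 28)
  + 0.0.0.0/0 (H2) depth=0
  + 51.123.160.0/20 (H2) depth=20
  Q 51.123.160.14: descend 00110011011110111010 ; hops seen [H2,H6,H2] ; pick H2
  Q 92.245.0.67: descend 01011100111101010 ; hops seen [H2,H2] ; pick H2
  del 50.179.59.0/24 (clear depth 24)
  Q 51.0.0.0: descend 001100110 ; hops seen [H2,H6] ; pick H6
  Q 92.245.112.44: descend 0101110011110101011100 ; hops seen [H2,H2,H2] ; pick H2
  del 0.0.0.0/0 (clear depth 0)
  + 92.245.114.107/32 (H3) depth=32
  Q 50.0.53.30: descend 00110010 ; hops seen [H1] ; pick H1
  Q 182.133.162.215: descend ε ; hops seen [∅] ; pick no-route
  Q 92.245.114.107: descend 01011100111101010111001001101011 ; hops seen [H2,H2,H5,H3] ; pick H3
  del 92.245.112.0/21 (clear depth 21)
  Q 111.88.62.81: descend 01 ; hops seen [∅] ; pick no-route
  + 92.245.114.0/24 (H3) depth=24
  del 51.0.0.0/9 (clear depth 9)

== LOOKUPS ==
["H5","H5","H5","H2","H2","H6","H5","H2","H2","H6","H2","H1","no-route","H3","no-route"]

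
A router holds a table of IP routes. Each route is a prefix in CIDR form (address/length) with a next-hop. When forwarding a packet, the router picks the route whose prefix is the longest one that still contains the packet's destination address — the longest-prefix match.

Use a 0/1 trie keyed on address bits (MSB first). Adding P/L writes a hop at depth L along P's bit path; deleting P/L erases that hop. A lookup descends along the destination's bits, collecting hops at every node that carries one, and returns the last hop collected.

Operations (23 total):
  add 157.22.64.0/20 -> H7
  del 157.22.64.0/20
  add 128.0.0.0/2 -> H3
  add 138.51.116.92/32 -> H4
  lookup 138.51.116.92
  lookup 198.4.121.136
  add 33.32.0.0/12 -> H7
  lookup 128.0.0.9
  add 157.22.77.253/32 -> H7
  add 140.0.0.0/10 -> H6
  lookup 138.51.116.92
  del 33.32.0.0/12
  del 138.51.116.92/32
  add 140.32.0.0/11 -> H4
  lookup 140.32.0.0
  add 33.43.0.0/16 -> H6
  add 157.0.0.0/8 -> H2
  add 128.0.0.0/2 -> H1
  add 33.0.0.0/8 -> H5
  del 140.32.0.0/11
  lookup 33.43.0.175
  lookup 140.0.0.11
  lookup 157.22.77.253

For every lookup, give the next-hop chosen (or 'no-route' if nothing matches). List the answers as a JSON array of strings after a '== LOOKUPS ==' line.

Trace:
  add 157.22.64.0/20 -> H7 at depth 20
  del 157.22.64.0/20 (clear depth 20)
  add 128.0.0.0/2 -> H3 at depth 2
  add 138.51.116.92/32 -> H4 at depth 32
  ? 138.51.116.92  path d0:-→d1:-→d2:H3→d3:-→d4:-→d5:-→d6:-→d7:-→d8:-→d9:-→d10:-→d11:-→d12:-→d13:-→d14:-→d15:-→d16:-→d17:-→d18:-→d19:-→d20:-→d21:-→d22:-→d23:-→d24:-→d25:-→d26:-→d27:-→d28:-→d29:-→d30:-→d31:-→d32:H4  best=H4
  ? 198.4.121.136  path d0:-→d1:-  best=no-route
  add 33.32.0.0/12 -> H7 at depth 12
  ? 128.0.0.9  path d0:-→d1:-→d2:H3→d3:-→d4:-  best=H3
  add 157.22.77.253/32 -> H7 at depth 32
  add 140.0.0.0/10 -> H6 at depth 10
  ? 138.51.116.92  path d0:-→d1:-→d2:H3→d3:-→d4:-→d5:-→d6:-→d7:-→d8:-→d9:-→d10:-→d11:-→d12:-→d13:-→d14:-→d15:-→d16:-→d17:-→d18:-→d19:-→d20:-→d21:-→d22:-→d23:-→d24:-→d25:-→d26:-→d27:-→d28:-→d29:-→d30:-→d31:-→d32:H4  best=H4
  del 33.32.0.0/12 (clear depth 12)
  del 138.51.116.92/32 (clear depth 32)
  add 140.32.0.0/11 -> H4 at depth 11
  ? 140.32.0.0  path d0:-→d1:-→d2:H3→d3:-→d4:-→d5:-→d6:-→d7:-→d8:-→d9:-→d10:H6→d11:H4  best=H4
  add 33.43.0.0/16 -> H6 at depth 16
  add 157.0.0.0/8 -> H2 at depth 8
  add 128.0.0.0/2 -> H1 at depth 2
  add 33.0.0.0/8 -> H5 at depth 8
  del 140.32.0.0/11 (clear depth 11)
  ? 33.43.0.175  path d0:-→d1:-→d2:-→d3:-→d4:-→d5:-→d6:-→d7:-→d8:H5→d9:-→d10:-→d11:-→d12:-→d13:-→d14:-→d15:-→d16:H6  best=H6
  ? 140.0.0.11  path d0:-→d1:-→d2:H1→d3:-→d4:-→d5:-→d6:-→d7:-→d8:-→d9:-→d10:H6  best=H6
  ? 157.22.77.253  path d0:-→d1:-→d2:H1→d3:-→d4:-→d5:-→d6:-→d7:-→d8:H2→d9:-→d10:-→d11:-→d12:-→d13:-→d14:-→d15:-→d16:-→d17:-→d18:-→d19:-→d20:-→d21:-→d22:-→d23:-→d24:-→d25:-→d26:-→d27:-→d28:-→d29:-→d30:-→d31:-→d32:H7  best=H7

== LOOKUPS ==
["H4","no-route","H3","H4","H4","H6","H6","H7"]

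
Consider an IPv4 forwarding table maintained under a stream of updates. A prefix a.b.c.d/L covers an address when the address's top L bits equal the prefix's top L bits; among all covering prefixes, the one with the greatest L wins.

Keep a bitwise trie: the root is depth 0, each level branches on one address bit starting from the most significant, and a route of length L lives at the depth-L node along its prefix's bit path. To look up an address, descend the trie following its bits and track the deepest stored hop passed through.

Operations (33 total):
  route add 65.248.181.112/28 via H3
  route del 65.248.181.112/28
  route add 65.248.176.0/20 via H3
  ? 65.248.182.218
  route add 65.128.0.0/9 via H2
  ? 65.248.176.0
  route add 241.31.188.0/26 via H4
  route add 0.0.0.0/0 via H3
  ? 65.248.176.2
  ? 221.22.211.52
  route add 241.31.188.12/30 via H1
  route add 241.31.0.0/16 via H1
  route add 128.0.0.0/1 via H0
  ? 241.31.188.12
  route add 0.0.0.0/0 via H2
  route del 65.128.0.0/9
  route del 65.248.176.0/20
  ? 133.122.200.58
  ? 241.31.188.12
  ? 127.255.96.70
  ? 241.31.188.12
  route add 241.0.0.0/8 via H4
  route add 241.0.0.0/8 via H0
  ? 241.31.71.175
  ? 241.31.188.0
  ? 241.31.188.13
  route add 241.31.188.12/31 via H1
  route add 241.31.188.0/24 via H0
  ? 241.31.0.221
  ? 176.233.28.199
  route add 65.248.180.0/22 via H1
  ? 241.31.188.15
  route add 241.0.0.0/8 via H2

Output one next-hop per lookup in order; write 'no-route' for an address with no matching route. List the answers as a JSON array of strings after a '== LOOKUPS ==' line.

Trace:
  + 65.248.181.112/28 (H3) depth=28
  del 65.248.181.112/28 (clear depth 28)
  + 65.248.176.0/20 (H3) depth=20
  lookup 65.248.182.218: bits 0100000111111000101101 walk d0:-→d1:-→d2:-→d3:-→d4:-→d5:-→d6:-→d7:-→d8:-→d9:-→d10:-→d11:-→d12:-→d13:-→d14:-→d15:-→d16:-→d17:-→d18:-→d19:-→d20:H3→d21:-→d22:- -> H3
  + 65.128.0.0/9 (H2) depth=9
  lookup 65.248.176.0: bits 010000011111100010110 walk d0:-→d1:-→d2:-→d3:-→d4:-→d5:-→d6:-→d7:-→d8:-→d9:H2→d10:-→d11:-→d12:-→d13:-→d14:-→d15:-→d16:-→d17:-→d18:-→d19:-→d20:H3→d21:- -> H3
  + 241.31.188.0/26 (H4) depth=26
  + 0.0.0.0/0 (H3) depth=0
  lookup 65.248.176.2: bits 010000011111100010110 walk d0:H3→d1:-→d2:-→d3:-→d4:-→d5:-→d6:-→d7:-→d8:-→d9:H2→d10:-→d11:-→d12:-→d13:-→d14:-→d15:-→d16:-→d17:-→d18:-→d19:-→d20:H3→d21:- -> H3
  lookup 221.22.211.52: bits 11 walk d0:H3→d1:-→d2:- -> H3
  + 241.31.188.12/30 (H1) depth=30
  + 241.31.0.0/16 (H1) depth=16
  + 128.0.0.0/1 (H0) depth=1
  lookup 241.31.188.12: bits 111100010001111110111100000011 walk d0:H3→d1:H0→d2:-→d3:-→d4:-→d5:-→d6:-→d7:-→d8:-→d9:-→d10:-→d11:-→d12:-→d13:-→d14:-→d15:-→d16:H1→d17:-→d18:-→d19:-→d20:-→d21:-→d22:-→d23:-→d24:-→d25:-→d26:H4→d27:-→d28:-→d29:-→d30:H1 -> H1
  + 0.0.0.0/0 (H2) depth=0
  del 65.128.0.0/9 (clear depth 9)
  del 65.248.176.0/20 (clear depth 20)
  lookup 133.122.200.58: bits 1 walk d0:H2→d1:H0 -> H0
  lookup 241.31.188.12: bits 111100010001111110111100000011 walk d0:H2→d1:H0→d2:-→d3:-→d4:-→d5:-→d6:-→d7:-→d8:-→d9:-→d10:-→d11:-→d12:-→d13:-→d14:-→d15:-→d16:H1→d17:-→d18:-→d19:-→d20:-→d21:-→d22:-→d23:-→d24:-→d25:-→d26:H4→d27:-→d28:-→d29:-→d30:H1 -> H1
  lookup 127.255.96.70: bits 01 walk d0:H2→d1:-→d2:- -> H2
  lookup 241.31.188.12: bits 111100010001111110111100000011 walk d0:H2→d1:H0→d2:-→d3:-→d4:-→d5:-→d6:-→d7:-→d8:-→d9:-→d10:-→d11:-→d12:-→d13:-→d14:-→d15:-→d16:H1→d17:-→d18:-→d19:-→d20:-→d21:-→d22:-→d23:-→d24:-→d25:-→d26:H4→d27:-→d28:-→d29:-→d30:H1 -> H1
  + 241.0.0.0/8 (H4) depth=8
  + 241.0.0.0/8 (H0) depth=8
  lookup 241.31.71.175: bits 1111000100011111 walk d0:H2→d1:H0→d2:-→d3:-→d4:-→d5:-→d6:-→d7:-→d8:H0→d9:-→d10:-→d11:-→d12:-→d13:-→d14:-→d15:-→d16:H1 -> H1
  lookup 241.31.188.0: bits 1111000100011111101111000000 walk d0:H2→d1:H0→d2:-→d3:-→d4:-→d5:-→d6:-→d7:-→d8:H0→d9:-→d10:-→d11:-→d12:-→d13:-→d14:-→d15:-→d16:H1→d17:-→d18:-→d19:-→d20:-→d21:-→d22:-→d23:-→d24:-→d25:-→d26:H4→d27:-→d28:- -> H4
  lookup 241.31.188.13: bits 111100010001111110111100000011 walk d0:H2→d1:H0→d2:-→d3:-→d4:-→d5:-→d6:-→d7:-→d8:H0→d9:-→d10:-→d11:-→d12:-→d13:-→d14:-→d15:-→d16:H1→d17:-→d18:-→d19:-→d20:-→d21:-→d22:-→d23:-→d24:-→d25:-→d26:H4→d27:-→d28:-→d29:-→d30:H1 -> H1
  + 241.31.188.12/31 (H1) depth=31
  + 241.31.188.0/24 (H0) depth=24
  lookup 241.31.0.221: bits 1111000100011111 walk d0:H2→d1:H0→d2:-→d3:-→d4:-→d5:-→d6:-→d7:-→d8:H0→d9:-→d10:-→d11:-→d12:-→d13:-→d14:-→d15:-→d16:H1 -> H1
  lookup 176.233.28.199: bits 1 walk d0:H2→d1:H0 -> H0
  + 65.248.180.0/22 (H1) depth=22
  lookup 241.31.188.15: bits 111100010001111110111100000011 walk d0:H2→d1:H0→d2:-→d3:-→d4:-→d5:-→d6:-→d7:-→d8:H0→d9:-→d10:-→d11:-→d12:-→d13:-→d14:-→d15:-→d16:H1→d17:-→d18:-→d19:-→d20:-→d21:-→d22:-→d23:-→d24:H0→d25:-→d26:H4→d27:-→d28:-→d29:-→d30:H1 -> H1
  + 241.0.0.0/8 (H2) depth=8

== LOOKUPS ==
["H3","H3","H3","H3","H1","H0","H1","H2","H1","H1","H4","H1","H1","H0","H1"]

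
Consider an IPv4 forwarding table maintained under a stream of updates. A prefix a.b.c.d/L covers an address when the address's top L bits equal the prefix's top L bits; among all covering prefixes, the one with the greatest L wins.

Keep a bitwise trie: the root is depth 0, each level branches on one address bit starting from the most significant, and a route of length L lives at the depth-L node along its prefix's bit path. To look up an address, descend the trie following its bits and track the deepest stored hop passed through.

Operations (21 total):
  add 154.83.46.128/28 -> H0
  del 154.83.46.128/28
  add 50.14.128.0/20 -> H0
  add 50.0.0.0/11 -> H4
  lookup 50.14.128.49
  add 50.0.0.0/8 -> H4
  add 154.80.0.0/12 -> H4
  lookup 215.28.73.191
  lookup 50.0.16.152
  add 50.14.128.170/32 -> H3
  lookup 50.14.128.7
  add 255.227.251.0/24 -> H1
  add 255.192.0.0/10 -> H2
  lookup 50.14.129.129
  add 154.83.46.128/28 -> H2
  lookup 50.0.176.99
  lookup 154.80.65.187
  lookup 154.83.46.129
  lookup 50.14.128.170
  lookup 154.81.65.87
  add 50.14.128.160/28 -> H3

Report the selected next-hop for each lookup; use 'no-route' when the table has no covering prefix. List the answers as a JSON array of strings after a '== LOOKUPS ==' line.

Apply in order:
  + 154.83.46.128/28 (H0) depth=28
  - 154.83.46.128/28 clear@28
  + 50.14.128.0/20 (H0) depth=20
  + 50.0.0.0/11 (H4) depth=11
  ? 50.14.128.49  path d0:-→d1:-→d2:-→d3:-→d4:-→d5:-→d6:-→d7:-→d8:-→d9:-→d10:-→d11:H4→d12:-→d13:-→d14:-→d15:-→d16:-→d17:-→d18:-→d19:-→d20:H0  best=H0
  + 50.0.0.0/8 (H4) depth=8
  + 154.80.0.0/12 (H4) depth=12
  ? 215.28.73.191  path d0:-→d1:-  best=no-route
  ? 50.0.16.152  path d0:-→d1:-→d2:-→d3:-→d4:-→d5:-→d6:-→d7:-→d8:H4→d9:-→d10:-→d11:H4→d12:-  best=H4
  + 50.14.128.170/32 (H3) depth=32
  ? 50.14.128.7  path d0:-→d1:-→d2:-→d3:-→d4:-→d5:-→d6:-→d7:-→d8:H4→d9:-→d10:-→d11:H4→d12:-→d13:-→d14:-→d15:-→d16:-→d17:-→d18:-→d19:-→d20:H0→d21:-→d22:-→d23:-→d24:-  best=H0
  + 255.227.251.0/24 (H1) depth=24
  + 255.192.0.0/10 (H2) depth=10
  ? 50.14.129.129  path d0:-→d1:-→d2:-→d3:-→d4:-→d5:-→d6:-→d7:-→d8:H4→d9:-→d10:-→d11:H4→d12:-→d13:-→d14:-→d15:-→d16:-→d17:-→d18:-→d19:-→d20:H0→d21:-→d22:-→d23:-  best=H0
  + 154.83.46.128/28 (H2) depth=28
  ? 50.0.176.99  path d0:-→d1:-→d2:-→d3:-→d4:-→d5:-→d6:-→d7:-→d8:H4→d9:-→d10:-→d11:H4→d12:-  best=H4
  ? 154.80.65.187  path d0:-→d1:-→d2:-→d3:-→d4:-→d5:-→d6:-→d7:-→d8:-→d9:-→d10:-→d11:-→d12:H4→d13:-→d14:-  best=H4
  ? 154.83.46.129  path d0:-→d1:-→d2:-→d3:-→d4:-→d5:-→d6:-→d7:-→d8:-→d9:-→d10:-→d11:-→d12:H4→d13:-→d14:-→d15:-→d16:-→d17:-→d18:-→d19:-→d20:-→d21:-→d22:-→d23:-→d24:-→d25:-→d26:-→d27:-→d28:H2  best=H2
  ? 50.14.128.170  path d0:-→d1:-→d2:-→d3:-→d4:-→d5:-→d6:-→d7:-→d8:H4→d9:-→d10:-→d11:H4→d12:-→d13:-→d14:-→d15:-→d16:-→d17:-→d18:-→d19:-→d20:H0→d21:-→d22:-→d23:-→d24:-→d25:-→d26:-→d27:-→d28:-→d29:-→d30:-→d31:-→d32:H3  best=H3
  ? 154.81.65.87  path d0:-→d1:-→d2:-→d3:-→d4:-→d5:-→d6:-→d7:-→d8:-→d9:-→d10:-→d11:-→d12:H4→d13:-→d14:-  best=H4
  + 50.14.128.160/28 (H3) depth=28

== LOOKUPS ==
["H0","no-route","H4","H0","H0","H4","H4","H2","H3","H4"]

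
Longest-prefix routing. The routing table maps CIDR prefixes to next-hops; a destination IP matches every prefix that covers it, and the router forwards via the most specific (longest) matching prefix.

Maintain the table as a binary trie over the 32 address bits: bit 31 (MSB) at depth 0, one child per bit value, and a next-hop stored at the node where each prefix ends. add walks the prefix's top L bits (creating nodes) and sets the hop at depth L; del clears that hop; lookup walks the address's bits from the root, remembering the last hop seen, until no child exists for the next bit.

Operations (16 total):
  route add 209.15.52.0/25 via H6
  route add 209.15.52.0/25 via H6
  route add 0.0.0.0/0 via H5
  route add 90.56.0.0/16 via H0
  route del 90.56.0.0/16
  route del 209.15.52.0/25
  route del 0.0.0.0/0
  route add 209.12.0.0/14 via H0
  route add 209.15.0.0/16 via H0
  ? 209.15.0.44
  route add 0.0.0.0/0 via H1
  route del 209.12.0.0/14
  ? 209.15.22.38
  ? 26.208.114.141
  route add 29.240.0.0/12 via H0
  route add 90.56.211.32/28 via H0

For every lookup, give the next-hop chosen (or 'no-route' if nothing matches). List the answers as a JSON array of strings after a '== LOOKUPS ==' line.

Apply in order:
  + 209.15.52.0/25 (H6) depth=25
  + 209.15.52.0/25 (H6) depth=25
  + 0.0.0.0/0 (H5) depth=0
  + 90.56.0.0/16 (H0) depth=16
  del 90.56.0.0/16 (clear depth 16)
  del 209.15.52.0/25 (clear depth 25)
  del 0.0.0.0/0 (clear depth 0)
  + 209.12.0.0/14 (H0) depth=14
  + 209.15.0.0/16 (H0) depth=16
  ? 209.15.0.44  path d0:-→d1:-→d2:-→d3:-→d4:-→d5:-→d6:-→d7:-→d8:-→d9:-→d10:-→d11:-→d12:-→d13:-→d14:H0→d15:-→d16:H0→d17:-→d18:-  best=H0
  + 0.0.0.0/0 (H1) depth=0
  del 209.12.0.0/14 (clear depth 14)
  ? 209.15.22.38  path d0:H1→d1:-→d2:-→d3:-→d4:-→d5:-→d6:-→d7:-→d8:-→d9:-→d10:-→d11:-→d12:-→d13:-→d14:-→d15:-→d16:H0→d17:-→d18:-  best=H0
  ? 26.208.114.141  path d0:H1→d1:-  best=H1
  + 29.240.0.0/12 (H0) depth=12
  + 90.56.211.32/28 (H0) depth=28

== LOOKUPS ==
["H0","H0","H1"]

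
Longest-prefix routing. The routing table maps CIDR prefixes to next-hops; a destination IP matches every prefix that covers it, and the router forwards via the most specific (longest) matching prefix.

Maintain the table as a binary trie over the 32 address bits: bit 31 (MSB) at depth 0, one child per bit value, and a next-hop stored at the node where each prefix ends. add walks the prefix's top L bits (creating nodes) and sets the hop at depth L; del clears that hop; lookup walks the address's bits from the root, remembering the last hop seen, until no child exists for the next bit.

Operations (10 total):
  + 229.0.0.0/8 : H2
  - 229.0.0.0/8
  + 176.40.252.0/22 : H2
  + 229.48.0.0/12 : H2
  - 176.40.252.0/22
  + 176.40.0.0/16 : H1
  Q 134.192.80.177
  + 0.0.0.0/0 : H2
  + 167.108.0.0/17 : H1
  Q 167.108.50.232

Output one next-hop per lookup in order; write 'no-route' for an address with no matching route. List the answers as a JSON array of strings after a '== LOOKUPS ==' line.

Trace:
  + 229.0.0.0/8 (H2) depth=8
  - 229.0.0.0/8 clear@8
  + 176.40.252.0/22 (H2) depth=22
  + 229.48.0.0/12 (H2) depth=12
  - 176.40.252.0/22 clear@22
  + 176.40.0.0/16 (H1) depth=16
  ? 134.192.80.177  path d0:-→d1:-→d2:-  best=no-route
  + 0.0.0.0/0 (H2) depth=0
  + 167.108.0.0/17 (H1) depth=17
  ? 167.108.50.232  path d0:H2→d1:-→d2:-→d3:-→d4:-→d5:-→d6:-→d7:-→d8:-→d9:-→d10:-→d11:-→d12:-→d13:-→d14:-→d15:-→d16:-→d17:H1  best=H1

== LOOKUPS ==
["no-route","H1"]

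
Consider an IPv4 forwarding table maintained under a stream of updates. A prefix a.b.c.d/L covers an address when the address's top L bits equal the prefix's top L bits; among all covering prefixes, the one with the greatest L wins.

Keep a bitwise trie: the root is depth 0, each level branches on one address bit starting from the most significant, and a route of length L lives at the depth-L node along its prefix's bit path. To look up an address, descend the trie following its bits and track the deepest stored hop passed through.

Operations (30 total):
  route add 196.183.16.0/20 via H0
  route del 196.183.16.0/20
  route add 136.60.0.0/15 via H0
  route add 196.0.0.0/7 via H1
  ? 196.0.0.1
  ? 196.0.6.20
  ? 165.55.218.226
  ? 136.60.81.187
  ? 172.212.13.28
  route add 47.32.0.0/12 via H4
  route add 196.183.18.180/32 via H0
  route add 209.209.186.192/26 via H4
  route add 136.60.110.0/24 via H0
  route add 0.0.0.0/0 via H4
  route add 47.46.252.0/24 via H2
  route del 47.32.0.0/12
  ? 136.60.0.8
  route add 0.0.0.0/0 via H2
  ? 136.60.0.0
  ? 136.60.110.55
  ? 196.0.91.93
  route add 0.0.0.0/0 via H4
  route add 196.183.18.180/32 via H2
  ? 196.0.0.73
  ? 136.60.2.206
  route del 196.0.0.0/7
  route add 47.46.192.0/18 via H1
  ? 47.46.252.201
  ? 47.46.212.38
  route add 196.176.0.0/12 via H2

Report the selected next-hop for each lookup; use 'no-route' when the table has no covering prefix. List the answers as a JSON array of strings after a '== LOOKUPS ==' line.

Trace:
  add 196.183.16.0/20 -> H0 at depth 20
  - 196.183.16.0/20 clear@20
  add 136.60.0.0/15 -> H0 at depth 15
  add 196.0.0.0/7 -> H1 at depth 7
  Q 196.0.0.1: descend 11000100 ; hops seen [H1] ; pick H1
  Q 196.0.6.20: descend 11000100 ; hops seen [H1] ; pick H1
  Q 165.55.218.226: descend 10 ; hops seen [∅] ; pick no-route
  Q 136.60.81.187: descend 100010000011110 ; hops seen [H0] ; pick H0
  Q 172.212.13.28: descend 10 ; hops seen [∅] ; pick no-route
  add 47.32.0.0/12 -> H4 at depth 12
  add 196.183.18.180/32 -> H0 at depth 32
  add 209.209.186.192/26 -> H4 at depth 26
  add 136.60.110.0/24 -> H0 at depth 24
  add 0.0.0.0/0 -> H4 at depth 0
  add 47.46.252.0/24 -> H2 at depth 24
  - 47.32.0.0/12 clear@12
  Q 136.60.0.8: descend 10001000001111000 ; hops seen [H4,H0] ; pick H0
  add 0.0.0.0/0 -> H2 at depth 0
  Q 136.60.0.0: descend 10001000001111000 ; hops seen [H2,H0] ; pick H0
  Q 136.60.110.55: descend 100010000011110001101110 ; hops seen [H2,H0,H0] ; pick H0
  Q 196.0.91.93: descend 11000100 ; hops seen [H2,H1] ; pick H1
  add 0.0.0.0/0 -> H4 at depth 0
  add 196.183.18.180/32 -> H2 at depth 32
  Q 196.0.0.73: descend 11000100 ; hops seen [H4,H1] ; pick H1
  Q 136.60.2.206: descend 10001000001111000 ; hops seen [H4,H0] ; pick H0
  - 196.0.0.0/7 clear@7
  add 47.46.192.0/18 -> H1 at depth 18
  Q 47.46.252.201: descend 001011110010111011111100 ; hops seen [H4,H1,H2] ; pick H2
  Q 47.46.212.38: descend 001011110010111011 ; hops seen [H4,H1] ; pick H1
  add 196.176.0.0/12 -> H2 at depth 12

== LOOKUPS ==
["H1","H1","no-route","H0","no-route","H0","H0","H0","H1","H1","H0","H2","H1"]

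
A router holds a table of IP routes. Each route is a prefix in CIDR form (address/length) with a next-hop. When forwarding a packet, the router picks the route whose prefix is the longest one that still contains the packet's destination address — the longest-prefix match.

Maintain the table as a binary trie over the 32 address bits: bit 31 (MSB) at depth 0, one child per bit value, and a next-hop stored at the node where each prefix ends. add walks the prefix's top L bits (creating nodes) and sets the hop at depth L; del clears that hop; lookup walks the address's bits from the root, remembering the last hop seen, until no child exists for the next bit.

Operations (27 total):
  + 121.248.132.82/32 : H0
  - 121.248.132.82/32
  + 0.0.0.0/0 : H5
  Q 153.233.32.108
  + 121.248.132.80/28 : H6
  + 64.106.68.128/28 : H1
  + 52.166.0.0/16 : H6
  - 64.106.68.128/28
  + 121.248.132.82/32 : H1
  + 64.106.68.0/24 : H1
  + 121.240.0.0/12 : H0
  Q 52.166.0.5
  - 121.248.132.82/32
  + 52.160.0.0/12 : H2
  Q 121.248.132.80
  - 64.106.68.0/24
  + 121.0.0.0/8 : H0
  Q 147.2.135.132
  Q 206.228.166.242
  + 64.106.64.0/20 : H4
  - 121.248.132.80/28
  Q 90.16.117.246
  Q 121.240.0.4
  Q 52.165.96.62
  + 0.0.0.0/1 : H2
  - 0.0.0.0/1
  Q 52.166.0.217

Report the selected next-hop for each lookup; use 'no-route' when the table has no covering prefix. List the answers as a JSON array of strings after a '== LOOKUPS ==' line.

Trace:
  + 121.248.132.82/32 (H0) depth=32
  del 121.248.132.82/32 (clear depth 32)
  + 0.0.0.0/0 (H5) depth=0
  ? 153.233.32.108  path d0:H5  best=H5
  + 121.248.132.80/28 (H6) depth=28
  + 64.106.68.128/28 (H1) depth=28
  + 52.166.0.0/16 (H6) depth=16
  del 64.106.68.128/28 (clear depth 28)
  + 121.248.132.82/32 (H1) depth=32
  + 64.106.68.0/24 (H1) depth=24
  + 121.240.0.0/12 (H0) depth=12
  ? 52.166.0.5  path d0:H5→d1:-→d2:-→d3:-→d4:-→d5:-→d6:-→d7:-→d8:-→d9:-→d10:-→d11:-→d12:-→d13:-→d14:-→d15:-→d16:H6  best=H6
  del 121.248.132.82/32 (clear depth 32)
  + 52.160.0.0/12 (H2) depth=12
  ? 121.248.132.80  path d0:H5→d1:-→d2:-→d3:-→d4:-→d5:-→d6:-→d7:-→d8:-→d9:-→d10:-→d11:-→d12:H0→d13:-→d14:-→d15:-→d16:-→d17:-→d18:-→d19:-→d20:-→d21:-→d22:-→d23:-→d24:-→d25:-→d26:-→d27:-→d28:H6→d29:-→d30:-  best=H6
  del 64.106.68.0/24 (clear depth 24)
  + 121.0.0.0/8 (H0) depth=8
  ? 147.2.135.132  path d0:H5  best=H5
  ? 206.228.166.242  path d0:H5  best=H5
  + 64.106.64.0/20 (H4) depth=20
  del 121.248.132.80/28 (clear depth 28)
  ? 90.16.117.246  path d0:H5→d1:-→d2:-→d3:-  best=H5
  ? 121.240.0.4  path d0:H5→d1:-→d2:-→d3:-→d4:-→d5:-→d6:-→d7:-→d8:H0→d9:-→d10:-→d11:-→d12:H0  best=H0
  ? 52.165.96.62  path d0:H5→d1:-→d2:-→d3:-→d4:-→d5:-→d6:-→d7:-→d8:-→d9:-→d10:-→d11:-→d12:H2→d13:-→d14:-  best=H2
  + 0.0.0.0/1 (H2) depth=1
  del 0.0.0.0/1 (clear depth 1)
  ? 52.166.0.217  path d0:H5→d1:-→d2:-→d3:-→d4:-→d5:-→d6:-→d7:-→d8:-→d9:-→d10:-→d11:-→d12:H2→d13:-→d14:-→d15:-→d16:H6  best=H6

== LOOKUPS ==
["H5","H6","H6","H5","H5","H5","H0","H2","H6"]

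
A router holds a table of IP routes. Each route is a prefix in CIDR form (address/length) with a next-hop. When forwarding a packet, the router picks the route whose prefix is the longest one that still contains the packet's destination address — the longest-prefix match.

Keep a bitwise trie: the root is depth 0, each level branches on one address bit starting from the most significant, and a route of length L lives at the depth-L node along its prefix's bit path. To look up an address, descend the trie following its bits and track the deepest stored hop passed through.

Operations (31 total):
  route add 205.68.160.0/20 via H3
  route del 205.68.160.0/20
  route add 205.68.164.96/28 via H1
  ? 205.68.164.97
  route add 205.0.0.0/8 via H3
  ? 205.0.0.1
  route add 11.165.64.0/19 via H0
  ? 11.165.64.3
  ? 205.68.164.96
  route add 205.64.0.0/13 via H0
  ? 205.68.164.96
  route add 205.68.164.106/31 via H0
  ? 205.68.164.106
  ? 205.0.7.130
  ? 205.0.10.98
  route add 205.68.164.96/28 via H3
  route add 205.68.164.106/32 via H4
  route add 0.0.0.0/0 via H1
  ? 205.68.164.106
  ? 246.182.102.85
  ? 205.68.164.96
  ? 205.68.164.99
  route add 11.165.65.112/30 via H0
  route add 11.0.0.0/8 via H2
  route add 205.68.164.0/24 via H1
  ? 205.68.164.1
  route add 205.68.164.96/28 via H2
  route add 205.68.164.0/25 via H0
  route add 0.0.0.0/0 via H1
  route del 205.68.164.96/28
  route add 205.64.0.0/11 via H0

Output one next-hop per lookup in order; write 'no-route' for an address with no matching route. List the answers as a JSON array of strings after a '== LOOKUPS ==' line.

Apply in order:
  + 205.68.160.0/20 (H3) depth=20
  del 205.68.160.0/20 (clear depth 20)
  + 205.68.164.96/28 (H1) depth=28
  Q 205.68.164.97: descend 1100110101000100101001000110 ; hops seen [H1] ; pick H1
  + 205.0.0.0/8 (H3) depth=8
  Q 205.0.0.1: descend 110011010 ; hops seen [H3] ; pick H3
  + 11.165.64.0/19 (H0) depth=19
  Q 11.165.64.3: descend 0000101110100101010 ; hops seen [H0] ; pick H0
  Q 205.68.164.96: descend 1100110101000100101001000110 ; hops seen [H3,H1] ; pick H1
  + 205.64.0.0/13 (H0) depth=13
  Q 205.68.164.96: descend 1100110101000100101001000110 ; hops seen [H3,H0,H1] ; pick H1
  + 205.68.164.106/31 (H0) depth=31
  Q 205.68.164.106: descend 1100110101000100101001000110101 ; hops seen [H3,H0,H1,H0] ; pick H0
  Q 205.0.7.130: descend 110011010 ; hops seen [H3] ; pick H3
  Q 205.0.10.98: descend 110011010 ; hops seen [H3] ; pick H3
  + 205.68.164.96/28 (H3) depth=28
  + 205.68.164.106/32 (H4) depth=32
  + 0.0.0.0/0 (H1) depth=0
  Q 205.68.164.106: descend 11001101010001001010010001101010 ; hops seen [H1,H3,H0,H3,H0,H4] ; pick H4
  Q 246.182.102.85: descend 11 ; hops seen [H1] ; pick H1
  Q 205.68.164.96: descend 1100110101000100101001000110 ; hops seen [H1,H3,H0,H3] ; pick H3
  Q 205.68.164.99: descend 1100110101000100101001000110 ; hops seen [H1,H3,H0,H3] ; pick H3
  + 11.165.65.112/30 (H0) depth=30
  + 11.0.0.0/8 (H2) depth=8
  + 205.68.164.0/24 (H1) depth=24
  Q 205.68.164.1: descend 1100110101000100101001000 ; hops seen [H1,H3,H0,H1] ; pick H1
  + 205.68.164.96/28 (H2) depth=28
  + 205.68.164.0/25 (H0) depth=25
  + 0.0.0.0/0 (H1) depth=0
  del 205.68.164.96/28 (clear depth 28)
  + 205.64.0.0/11 (H0) depth=11

== LOOKUPS ==
["H1","H3","H0","H1","H1","H0","H3","H3","H4","H1","H3","H3","H1"]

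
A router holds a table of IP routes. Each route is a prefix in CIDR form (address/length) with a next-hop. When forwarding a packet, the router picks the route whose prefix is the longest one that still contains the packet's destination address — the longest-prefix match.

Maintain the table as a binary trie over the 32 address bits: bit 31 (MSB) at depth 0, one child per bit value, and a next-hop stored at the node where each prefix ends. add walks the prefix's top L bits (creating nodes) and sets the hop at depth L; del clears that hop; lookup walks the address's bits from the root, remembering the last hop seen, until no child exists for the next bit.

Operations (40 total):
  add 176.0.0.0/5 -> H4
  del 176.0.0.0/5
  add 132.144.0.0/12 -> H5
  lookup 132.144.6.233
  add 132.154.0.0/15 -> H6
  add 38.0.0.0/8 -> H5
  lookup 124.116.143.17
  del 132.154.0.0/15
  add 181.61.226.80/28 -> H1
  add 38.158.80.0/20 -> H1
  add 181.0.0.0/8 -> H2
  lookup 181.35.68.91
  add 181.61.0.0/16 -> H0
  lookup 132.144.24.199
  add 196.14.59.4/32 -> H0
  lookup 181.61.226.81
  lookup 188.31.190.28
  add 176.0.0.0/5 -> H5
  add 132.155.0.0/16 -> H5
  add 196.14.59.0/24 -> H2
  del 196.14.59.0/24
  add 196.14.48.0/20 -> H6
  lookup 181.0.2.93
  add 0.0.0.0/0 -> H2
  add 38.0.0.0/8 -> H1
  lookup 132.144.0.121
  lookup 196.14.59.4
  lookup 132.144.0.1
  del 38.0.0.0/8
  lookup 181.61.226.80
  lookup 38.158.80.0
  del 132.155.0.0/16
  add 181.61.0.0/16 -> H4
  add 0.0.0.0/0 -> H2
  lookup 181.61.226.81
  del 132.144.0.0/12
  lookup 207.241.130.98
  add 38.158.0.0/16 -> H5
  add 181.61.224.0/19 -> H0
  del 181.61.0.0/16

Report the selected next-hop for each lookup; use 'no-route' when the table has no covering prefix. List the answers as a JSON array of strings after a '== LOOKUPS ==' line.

Apply in order:
  add 176.0.0.0/5 -> H4 at depth 5
  - 176.0.0.0/5 clear@5
  add 132.144.0.0/12 -> H5 at depth 12
  lookup 132.144.6.233: bits 100001001001 walk d0:-→d1:-→d2:-→d3:-→d4:-→d5:-→d6:-→d7:-→d8:-→d9:-→d10:-→d11:-→d12:H5 -> H5
  add 132.154.0.0/15 -> H6 at depth 15
  add 38.0.0.0/8 -> H5 at depth 8
  lookup 124.116.143.17: bits 0 walk d0:-→d1:- -> no-route
  - 132.154.0.0/15 clear@15
  add 181.61.226.80/28 -> H1 at depth 28
  add 38.158.80.0/20 -> H1 at depth 20
  add 181.0.0.0/8 -> H2 at depth 8
  lookup 181.35.68.91: bits 10110101001 walk d0:-→d1:-→d2:-→d3:-→d4:-→d5:-→d6:-→d7:-→d8:H2→d9:-→d10:-→d11:- -> H2
  add 181.61.0.0/16 -> H0 at depth 16
  lookup 132.144.24.199: bits 100001001001 walk d0:-→d1:-→d2:-→d3:-→d4:-→d5:-→d6:-→d7:-→d8:-→d9:-→d10:-→d11:-→d12:H5 -> H5
  add 196.14.59.4/32 -> H0 at depth 32
  lookup 181.61.226.81: bits 1011010100111101111000100101 walk d0:-→d1:-→d2:-→d3:-→d4:-→d5:-→d6:-→d7:-→d8:H2→d9:-→d10:-→d11:-→d12:-→d13:-→d14:-→d15:-→d16:H0→d17:-→d18:-→d19:-→d20:-→d21:-→d22:-→d23:-→d24:-→d25:-→d26:-→d27:-→d28:H1 -> H1
  lookup 188.31.190.28: bits 1011 walk d0:-→d1:-→d2:-→d3:-→d4:- -> no-route
  add 176.0.0.0/5 -> H5 at depth 5
  add 132.155.0.0/16 -> H5 at depth 16
  add 196.14.59.0/24 -> H2 at depth 24
  - 196.14.59.0/24 clear@24
  add 196.14.48.0/20 -> H6 at depth 20
  lookup 181.0.2.93: bits 1011010100 walk d0:-→d1:-→d2:-→d3:-→d4:-→d5:H5→d6:-→d7:-→d8:H2→d9:-→d10:- -> H2
  add 0.0.0.0/0 -> H2 at depth 0
  add 38.0.0.0/8 -> H1 at depth 8
  lookup 132.144.0.121: bits 100001001001 walk d0:H2→d1:-→d2:-→d3:-→d4:-→d5:-→d6:-→d7:-→d8:-→d9:-→d10:-→d11:-→d12:H5 -> H5
  lookup 196.14.59.4: bits 11000100000011100011101100000100 walk d0:H2→d1:-→d2:-→d3:-→d4:-→d5:-→d6:-→d7:-→d8:-→d9:-→d10:-→d11:-→d12:-→d13:-→d14:-→d15:-→d16:-→d17:-→d18:-→d19:-→d20:H6→d21:-→d22:-→d23:-→d24:-→d25:-→d26:-→d27:-→d28:-→d29:-→d30:-→d31:-→d32:H0 -> H0
  lookup 132.144.0.1: bits 100001001001 walk d0:H2→d1:-→d2:-→d3:-→d4:-→d5:-→d6:-→d7:-→d8:-→d9:-→d10:-→d11:-→d12:H5 -> H5
  - 38.0.0.0/8 clear@8
  lookup 181.61.226.80: bits 1011010100111101111000100101 walk d0:H2→d1:-→d2:-→d3:-→d4:-→d5:H5→d6:-→d7:-→d8:H2→d9:-→d10:-→d11:-→d12:-→d13:-→d14:-→d15:-→d16:H0→d17:-→d18:-→d19:-→d20:-→d21:-→d22:-→d23:-→d24:-→d25:-→d26:-→d27:-→d28:H1 -> H1
  lookup 38.158.80.0: bits 00100110100111100101 walk d0:H2→d1:-→d2:-→d3:-→d4:-→d5:-→d6:-→d7:-→d8:-→d9:-→d10:-→d11:-→d12:-→d13:-→d14:-→d15:-→d16:-→d17:-→d18:-→d19:-→d20:H1 -> H1
  - 132.155.0.0/16 clear@16
  add 181.61.0.0/16 -> H4 at depth 16
  add 0.0.0.0/0 -> H2 at depth 0
  lookup 181.61.226.81: bits 1011010100111101111000100101 walk d0:H2→d1:-→d2:-→d3:-→d4:-→d5:H5→d6:-→d7:-→d8:H2→d9:-→d10:-→d11:-→d12:-→d13:-→d14:-→d15:-→d16:H4→d17:-→d18:-→d19:-→d20:-→d21:-→d22:-→d23:-→d24:-→d25:-→d26:-→d27:-→d28:H1 -> H1
  - 132.144.0.0/12 clear@12
  lookup 207.241.130.98: bits 1100 walk d0:H2→d1:-→d2:-→d3:-→d4:- -> H2
  add 38.158.0.0/16 -> H5 at depth 16
  add 181.61.224.0/19 -> H0 at depth 19
  - 181.61.0.0/16 clear@16

== LOOKUPS ==
["H5","no-route","H2","H5","H1","no-route","H2","H5","H0","H5","H1","H1","H1","H2"]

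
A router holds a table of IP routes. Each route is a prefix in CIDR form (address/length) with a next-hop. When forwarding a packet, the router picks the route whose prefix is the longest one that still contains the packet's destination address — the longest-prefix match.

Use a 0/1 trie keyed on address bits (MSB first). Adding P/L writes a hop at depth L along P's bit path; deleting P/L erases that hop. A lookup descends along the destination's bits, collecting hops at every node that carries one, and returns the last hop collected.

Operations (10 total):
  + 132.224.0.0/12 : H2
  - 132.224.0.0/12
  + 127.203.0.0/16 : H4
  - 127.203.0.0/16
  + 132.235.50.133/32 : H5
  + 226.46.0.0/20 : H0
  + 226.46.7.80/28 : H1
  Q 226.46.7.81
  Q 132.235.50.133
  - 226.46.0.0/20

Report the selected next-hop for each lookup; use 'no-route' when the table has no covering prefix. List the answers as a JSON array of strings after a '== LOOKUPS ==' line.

Trace:
  + 132.224.0.0/12 (H2) depth=12
  - 132.224.0.0/12 clear@12
  + 127.203.0.0/16 (H4) depth=16
  - 127.203.0.0/16 clear@16
  + 132.235.50.133/32 (H5) depth=32
  + 226.46.0.0/20 (H0) depth=20
  + 226.46.7.80/28 (H1) depth=28
  ? 226.46.7.81  path d0:-→d1:-→d2:-→d3:-→d4:-→d5:-→d6:-→d7:-→d8:-→d9:-→d10:-→d11:-→d12:-→d13:-→d14:-→d15:-→d16:-→d17:-→d18:-→d19:-→d20:H0→d21:-→d22:-→d23:-→d24:-→d25:-→d26:-→d27:-→d28:H1  best=H1
  ? 132.235.50.133  path d0:-→d1:-→d2:-→d3:-→d4:-→d5:-→d6:-→d7:-→d8:-→d9:-→d10:-→d11:-→d12:-→d13:-→d14:-→d15:-→d16:-→d17:-→d18:-→d19:-→d20:-→d21:-→d22:-→d23:-→d24:-→d25:-→d26:-→d27:-→d28:-→d29:-→d30:-→d31:-→d32:H5  best=H5
  - 226.46.0.0/20 clear@20

== LOOKUPS ==
["H1","H5"]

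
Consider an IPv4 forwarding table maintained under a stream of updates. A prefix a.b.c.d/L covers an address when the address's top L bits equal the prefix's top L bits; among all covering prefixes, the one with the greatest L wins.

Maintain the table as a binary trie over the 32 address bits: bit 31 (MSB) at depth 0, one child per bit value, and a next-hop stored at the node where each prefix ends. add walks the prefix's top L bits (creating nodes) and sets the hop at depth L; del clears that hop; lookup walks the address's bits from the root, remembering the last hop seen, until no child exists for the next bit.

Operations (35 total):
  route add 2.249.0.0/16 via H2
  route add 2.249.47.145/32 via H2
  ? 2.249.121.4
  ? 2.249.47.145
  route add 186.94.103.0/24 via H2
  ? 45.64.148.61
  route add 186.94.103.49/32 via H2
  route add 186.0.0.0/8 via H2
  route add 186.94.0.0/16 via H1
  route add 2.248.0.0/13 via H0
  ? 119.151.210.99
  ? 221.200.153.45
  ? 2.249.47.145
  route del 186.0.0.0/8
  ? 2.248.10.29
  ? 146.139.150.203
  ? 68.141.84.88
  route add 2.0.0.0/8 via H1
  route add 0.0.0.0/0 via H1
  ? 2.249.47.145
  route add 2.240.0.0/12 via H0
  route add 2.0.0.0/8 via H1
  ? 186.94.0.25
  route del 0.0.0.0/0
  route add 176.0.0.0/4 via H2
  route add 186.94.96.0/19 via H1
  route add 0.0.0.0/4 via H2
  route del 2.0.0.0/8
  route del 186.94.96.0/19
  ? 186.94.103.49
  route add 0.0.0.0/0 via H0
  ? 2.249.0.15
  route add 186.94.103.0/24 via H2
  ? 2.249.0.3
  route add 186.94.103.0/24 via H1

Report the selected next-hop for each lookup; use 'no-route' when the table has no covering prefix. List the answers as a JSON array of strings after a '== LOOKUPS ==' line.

Apply in order:
  + 2.249.0.0/16 (H2) depth=16
  + 2.249.47.145/32 (H2) depth=32
  lookup 2.249.121.4: bits 00000010111110010 walk d0:-→d1:-→d2:-→d3:-→d4:-→d5:-→d6:-→d7:-→d8:-→d9:-→d10:-→d11:-→d12:-→d13:-→d14:-→d15:-→d16:H2→d17:- -> H2
  lookup 2.249.47.145: bits 00000010111110010010111110010001 walk d0:-→d1:-→d2:-→d3:-→d4:-→d5:-→d6:-→d7:-→d8:-→d9:-→d10:-→d11:-→d12:-→d13:-→d14:-→d15:-→d16:H2→d17:-→d18:-→d19:-→d20:-→d21:-→d22:-→d23:-→d24:-→d25:-→d26:-→d27:-→d28:-→d29:-→d30:-→d31:-→d32:H2 -> H2
  + 186.94.103.0/24 (H2) depth=24
  lookup 45.64.148.61: bits 00 walk d0:-→d1:-→d2:- -> no-route
  + 186.94.103.49/32 (H2) depth=32
  + 186.0.0.0/8 (H2) depth=8
  + 186.94.0.0/16 (H1) depth=16
  + 2.248.0.0/13 (H0) depth=13
  lookup 119.151.210.99: bits 0 walk d0:-→d1:- -> no-route
  lookup 221.200.153.45: bits 1 walk d0:-→d1:- -> no-route
  lookup 2.249.47.145: bits 00000010111110010010111110010001 walk d0:-→d1:-→d2:-→d3:-→d4:-→d5:-→d6:-→d7:-→d8:-→d9:-→d10:-→d11:-→d12:-→d13:H0→d14:-→d15:-→d16:H2→d17:-→d18:-→d19:-→d20:-→d21:-→d22:-→d23:-→d24:-→d25:-→d26:-→d27:-→d28:-→d29:-→d30:-→d31:-→d32:H2 -> H2
  - 186.0.0.0/8 clear@8
  lookup 2.248.10.29: bits 000000101111100 walk d0:-→d1:-→d2:-→d3:-→d4:-→d5:-→d6:-→d7:-→d8:-→d9:-→d10:-→d11:-→d12:-→d13:H0→d14:-→d15:- -> H0
  lookup 146.139.150.203: bits 10 walk d0:-→d1:-→d2:- -> no-route
  lookup 68.141.84.88: bits 0 walk d0:-→d1:- -> no-route
  + 2.0.0.0/8 (H1) depth=8
  + 0.0.0.0/0 (H1) depth=0
  lookup 2.249.47.145: bits 00000010111110010010111110010001 walk d0:H1→d1:-→d2:-→d3:-→d4:-→d5:-→d6:-→d7:-→d8:H1→d9:-→d10:-→d11:-→d12:-→d13:H0→d14:-→d15:-→d16:H2→d17:-→d18:-→d19:-→d20:-→d21:-→d22:-→d23:-→d24:-→d25:-→d26:-→d27:-→d28:-→d29:-→d30:-→d31:-→d32:H2 -> H2
  + 2.240.0.0/12 (H0) depth=12
  + 2.0.0.0/8 (H1) depth=8
  lookup 186.94.0.25: bits 10111010010111100 walk d0:H1→d1:-→d2:-→d3:-→d4:-→d5:-→d6:-→d7:-→d8:-→d9:-→d10:-→d11:-→d12:-→d13:-→d14:-→d15:-→d16:H1→d17:- -> H1
  - 0.0.0.0/0 clear@0
  + 176.0.0.0/4 (H2) depth=4
  + 186.94.96.0/19 (H1) depth=19
  + 0.0.0.0/4 (H2) depth=4
  - 2.0.0.0/8 clear@8
  - 186.94.96.0/19 clear@19
  lookup 186.94.103.49: bits 10111010010111100110011100110001 walk d0:-→d1:-→d2:-→d3:-→d4:H2→d5:-→d6:-→d7:-→d8:-→d9:-→d10:-→d11:-→d12:-→d13:-→d14:-→d15:-→d16:H1→d17:-→d18:-→d19:-→d20:-→d21:-→d22:-→d23:-→d24:H2→d25:-→d26:-→d27:-→d28:-→d29:-→d30:-→d31:-→d32:H2 -> H2
  + 0.0.0.0/0 (H0) depth=0
  lookup 2.249.0.15: bits 000000101111100100 walk d0:H0→d1:-→d2:-→d3:-→d4:H2→d5:-→d6:-→d7:-→d8:-→d9:-→d10:-→d11:-→d12:H0→d13:H0→d14:-→d15:-→d16:H2→d17:-→d18:- -> H2
  + 186.94.103.0/24 (H2) depth=24
  lookup 2.249.0.3: bits 000000101111100100 walk d0:H0→d1:-→d2:-→d3:-→d4:H2→d5:-→d6:-→d7:-→d8:-→d9:-→d10:-→d11:-→d12:H0→d13:H0→d14:-→d15:-→d16:H2→d17:-→d18:- -> H2
  + 186.94.103.0/24 (H1) depth=24

== LOOKUPS ==
["H2","H2","no-route","no-route","no-route","H2","H0","no-route","no-route","H2","H1","H2","H2","H2"]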